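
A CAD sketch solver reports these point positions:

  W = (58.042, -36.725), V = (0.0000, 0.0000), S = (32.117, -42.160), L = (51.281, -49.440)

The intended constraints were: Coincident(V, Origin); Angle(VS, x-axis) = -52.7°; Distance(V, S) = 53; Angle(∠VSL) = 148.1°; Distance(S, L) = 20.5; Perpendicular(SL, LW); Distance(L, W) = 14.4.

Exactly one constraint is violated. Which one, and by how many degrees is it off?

Perpendicular(SL, LW) — off by 7.20°.

V = (0.00, 0.00) ✓; VS at -52.70° ✓; |VS| = 53.00 ✓; ∠VSL = 148.1° ✓; |SL| = 20.50 ✓; ∠(SL, LW) = 82.80° ✗; |LW| = 14.40 ✓.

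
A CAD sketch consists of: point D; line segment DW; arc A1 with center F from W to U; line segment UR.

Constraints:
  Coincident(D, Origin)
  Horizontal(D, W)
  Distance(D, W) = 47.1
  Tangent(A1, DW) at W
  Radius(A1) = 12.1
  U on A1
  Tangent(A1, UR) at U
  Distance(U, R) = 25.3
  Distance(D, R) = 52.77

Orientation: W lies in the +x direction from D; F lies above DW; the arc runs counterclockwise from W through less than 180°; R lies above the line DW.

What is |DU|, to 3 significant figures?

59.1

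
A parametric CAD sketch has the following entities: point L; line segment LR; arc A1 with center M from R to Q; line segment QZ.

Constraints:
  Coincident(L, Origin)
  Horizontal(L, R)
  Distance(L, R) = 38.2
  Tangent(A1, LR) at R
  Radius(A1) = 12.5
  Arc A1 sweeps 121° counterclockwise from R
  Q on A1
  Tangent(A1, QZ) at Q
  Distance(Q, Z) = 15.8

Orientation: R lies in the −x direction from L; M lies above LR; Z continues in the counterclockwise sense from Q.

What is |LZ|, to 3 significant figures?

48.2

L is at the origin; LR is horizontal with |LR| = 38.2 and R on the −x side, so R = (-38.2, 0.00). Tangency of A1 to LR means the radius MR is perpendicular to LR, so M = R + (0, 12.5) = (-38.2, 12.5). On A1, R sits at bearing -90° from M; a 121° counterclockwise sweep puts Q at bearing 31°, so Q = M + 12.5·(cos 31°, sin 31°) = (-27.5, 18.9). A1 meets QZ tangentially, so MQ is at right angles to QZ, so QZ runs along (−sin 31°, cos 31°); with |QZ| = 15.8, Z = (-35.6, 32.5). Then |LZ| = |Z − L| = 48.2.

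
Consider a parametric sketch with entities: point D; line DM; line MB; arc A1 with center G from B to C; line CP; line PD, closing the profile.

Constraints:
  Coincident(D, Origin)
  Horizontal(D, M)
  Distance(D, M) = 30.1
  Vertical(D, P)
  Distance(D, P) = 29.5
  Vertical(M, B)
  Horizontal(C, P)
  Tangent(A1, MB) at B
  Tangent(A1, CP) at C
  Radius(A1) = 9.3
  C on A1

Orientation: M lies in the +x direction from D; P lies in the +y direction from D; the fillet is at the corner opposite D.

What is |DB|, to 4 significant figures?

36.25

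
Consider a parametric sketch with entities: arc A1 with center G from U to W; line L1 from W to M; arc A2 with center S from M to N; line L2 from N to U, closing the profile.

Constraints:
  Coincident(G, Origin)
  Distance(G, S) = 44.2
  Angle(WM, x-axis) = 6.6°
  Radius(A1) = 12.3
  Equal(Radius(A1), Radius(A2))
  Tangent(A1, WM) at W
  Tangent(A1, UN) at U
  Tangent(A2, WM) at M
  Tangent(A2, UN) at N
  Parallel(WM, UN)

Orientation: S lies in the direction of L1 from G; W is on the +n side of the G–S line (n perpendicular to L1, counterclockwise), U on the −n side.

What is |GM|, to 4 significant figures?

45.88

The slot axis is L1's direction at 6.6°, so u = (cos 6.6°, sin 6.6°) = (0.9934, 0.1149) and n = (−sin 6.6°, cos 6.6°) = (-0.1149, 0.9934). G is at the origin and S lies 44.2 along u from G, so S = 44.2·u = (43.91, 5.080). Tangency of A1 to both parallel lines with radius 12.3 puts W and U at G ± 12.3·n: W = (-1.414, 12.22), U = (1.414, -12.22). Equal radii place M and N the same way about S: M = S + 12.3·n = (42.49, 17.30), N = S − 12.3·n = (45.32, -7.138). Then |GM| = |M − G| = 45.88.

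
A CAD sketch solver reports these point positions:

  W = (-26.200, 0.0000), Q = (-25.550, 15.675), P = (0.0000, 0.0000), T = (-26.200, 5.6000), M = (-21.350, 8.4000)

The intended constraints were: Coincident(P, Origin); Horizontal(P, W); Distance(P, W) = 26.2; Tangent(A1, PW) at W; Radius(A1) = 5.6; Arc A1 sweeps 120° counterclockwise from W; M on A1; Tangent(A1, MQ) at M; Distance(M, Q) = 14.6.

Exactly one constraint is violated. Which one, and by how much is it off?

Distance(M, Q) = 14.6 — off by 6.20.

P = (0.00, 0.00) ✓; P.y = 0.00, W.y = 0.00 ✓; |PW| = 26.20 ✓; ∠(TW, WP) = 90.00° ✓; |TW| = 5.600 ✓; bearing(T→M) − bearing(T→W) = 120.0° ✓; |TM| = 5.600 ✓; ∠(TM, MQ) = 90.00° ✓; |MQ| = 8.400 ✗.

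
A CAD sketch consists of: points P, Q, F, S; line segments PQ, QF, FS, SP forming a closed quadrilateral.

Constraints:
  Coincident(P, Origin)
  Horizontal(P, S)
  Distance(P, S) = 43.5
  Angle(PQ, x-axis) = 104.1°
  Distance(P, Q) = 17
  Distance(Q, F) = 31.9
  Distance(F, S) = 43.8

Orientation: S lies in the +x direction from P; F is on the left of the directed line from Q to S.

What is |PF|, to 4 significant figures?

42.24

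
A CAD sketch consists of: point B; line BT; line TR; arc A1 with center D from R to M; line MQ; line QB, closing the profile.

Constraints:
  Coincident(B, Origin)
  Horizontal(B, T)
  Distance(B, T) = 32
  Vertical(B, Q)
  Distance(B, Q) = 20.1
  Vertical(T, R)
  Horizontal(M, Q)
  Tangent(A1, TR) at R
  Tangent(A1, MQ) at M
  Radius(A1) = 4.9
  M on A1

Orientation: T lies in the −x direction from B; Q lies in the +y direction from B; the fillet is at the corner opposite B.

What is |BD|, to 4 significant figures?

31.07

B is at the origin; BT is horizontal with |BT| = 32.0 and T on the −x side, so T = (-32.00, 0.000). BQ is vertical with |BQ| = 20.1 and Q on the +y side, so Q = (0.000, 20.10). The virtual corner opposite B is at (-32.00, 20.10). Since A1 is tangent to TR there, DR ⟂ TR and A1 meets MQ tangentially, so DM is at right angles to MQ, with radius 4.9, so the center D sits 4.9 in from both sides at D = (-27.10, 15.20). Then |BD| = |D − B| = 31.07.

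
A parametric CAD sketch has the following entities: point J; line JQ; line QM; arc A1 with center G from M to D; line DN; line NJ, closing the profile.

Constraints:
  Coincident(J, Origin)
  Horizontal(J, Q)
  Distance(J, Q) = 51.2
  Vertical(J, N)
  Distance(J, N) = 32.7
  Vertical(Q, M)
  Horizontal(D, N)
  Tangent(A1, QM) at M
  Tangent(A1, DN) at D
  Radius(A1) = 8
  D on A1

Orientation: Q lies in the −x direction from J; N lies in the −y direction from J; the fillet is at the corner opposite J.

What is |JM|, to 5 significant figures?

56.847

J is at the origin; JQ is horizontal with |JQ| = 51.2 and Q on the −x side, so Q = (-51.200, 0.0000). J and N share the same x with |JN| = 32.7 and N on the −y side, so N = (0.0000, -32.700). The virtual corner opposite J is at (-51.200, -32.700). The tangent condition forces GM to be normal to QM and since A1 is tangent to DN there, GD ⟂ DN, with radius 8.0, so the center G sits 8.0 in from both sides at G = (-43.200, -24.700). That places the tangent points at M = (-51.200, -24.700) on QM and D = (-43.200, -32.700) on DN. Then |JM| = |M − J| = 56.847.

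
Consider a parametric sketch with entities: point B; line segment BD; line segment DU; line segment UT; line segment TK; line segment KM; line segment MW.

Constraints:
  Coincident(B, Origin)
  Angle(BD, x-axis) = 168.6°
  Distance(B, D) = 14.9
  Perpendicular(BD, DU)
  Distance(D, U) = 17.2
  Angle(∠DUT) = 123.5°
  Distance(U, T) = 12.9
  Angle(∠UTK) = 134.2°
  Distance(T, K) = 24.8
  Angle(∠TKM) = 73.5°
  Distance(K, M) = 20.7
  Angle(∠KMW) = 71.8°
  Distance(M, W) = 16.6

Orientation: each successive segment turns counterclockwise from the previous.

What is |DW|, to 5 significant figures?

18.908

B is at the origin; BD runs at 168.6° with length 14.9, so D = (-14.606, 2.9451). BD is perpendicular to DU, so DU runs at -101.40°; with |DU| = 17.2, U = (-18.006, -13.916). ∠DUT = 123.5° gives UT at -44.900° from the x-axis; with |UT| = 12.9, T = (-8.8682, -23.021). ∠UTK = 134.2° gives TK at 0.90000° from the x-axis; with |TK| = 24.8, K = (15.929, -22.632). ∠TKM = 73.5° gives KM at 107.40° from the x-axis; with |KM| = 20.7, M = (9.7386, -2.8790). ∠KMW = 71.8° gives MW at -144.40° from the x-axis; with |MW| = 16.6, W = (-3.7588, -12.542). Then |DW| = |W − D| = 18.908.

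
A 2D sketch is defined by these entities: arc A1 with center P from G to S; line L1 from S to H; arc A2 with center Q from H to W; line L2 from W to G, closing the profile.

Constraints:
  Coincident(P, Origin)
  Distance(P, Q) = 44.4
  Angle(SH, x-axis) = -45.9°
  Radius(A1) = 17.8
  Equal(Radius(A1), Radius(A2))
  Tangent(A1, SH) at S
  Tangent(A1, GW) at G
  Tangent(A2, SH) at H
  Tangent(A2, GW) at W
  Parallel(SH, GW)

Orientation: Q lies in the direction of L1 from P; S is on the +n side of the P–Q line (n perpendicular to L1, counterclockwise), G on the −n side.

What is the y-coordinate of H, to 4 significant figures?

-19.50

The slot axis is L1's direction at -45.9°, so u = (cos -45.9°, sin -45.9°) = (0.6959, -0.7181) and n = (−sin -45.9°, cos -45.9°) = (0.7181, 0.6959). P is at the origin and Q lies 44.4 along u from P, so Q = 44.4·u = (30.90, -31.88). Tangency of A1 to both parallel lines with radius 17.8 puts S and G at P ± 17.8·n: S = (12.78, 12.39), G = (-12.78, -12.39). Equal radii place H and W the same way about Q: H = Q + 17.8·n = (43.68, -19.50), W = Q − 17.8·n = (18.12, -44.27). So H.y = -19.50.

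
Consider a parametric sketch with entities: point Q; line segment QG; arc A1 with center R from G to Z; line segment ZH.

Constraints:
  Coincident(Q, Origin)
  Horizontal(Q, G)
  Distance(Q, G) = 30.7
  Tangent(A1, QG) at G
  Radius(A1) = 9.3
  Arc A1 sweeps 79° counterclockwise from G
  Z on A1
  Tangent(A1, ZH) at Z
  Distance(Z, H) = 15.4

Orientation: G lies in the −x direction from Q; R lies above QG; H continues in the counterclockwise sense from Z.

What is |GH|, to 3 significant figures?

25.7

Q is at the origin; Q and G share the same y with |QG| = 30.7 and G on the −x side, so G = (-30.7, 0.00). A1 meets QG tangentially, so RG is at right angles to QG, so R = G + (0, 9.3) = (-30.7, 9.30). On A1, G sits at bearing -90° from R; a 79° counterclockwise sweep puts Z at bearing -11°, so Z = R + 9.3·(cos -11°, sin -11°) = (-21.6, 7.53). Since A1 is tangent to ZH there, RZ ⟂ ZH, so ZH runs along (−sin -11°, cos -11°); with |ZH| = 15.4, H = (-18.6, 22.6). Then |GH| = |H − G| = 25.7.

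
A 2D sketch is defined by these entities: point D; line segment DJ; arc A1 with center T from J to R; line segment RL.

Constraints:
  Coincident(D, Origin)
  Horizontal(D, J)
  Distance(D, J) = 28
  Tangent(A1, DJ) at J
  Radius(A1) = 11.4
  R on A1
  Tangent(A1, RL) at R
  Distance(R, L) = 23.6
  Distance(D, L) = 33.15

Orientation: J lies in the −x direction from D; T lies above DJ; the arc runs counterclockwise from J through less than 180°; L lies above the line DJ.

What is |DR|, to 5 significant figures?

18.980

D is at the origin; D and J share the same y with |DJ| = 28.0 and J on the −x side, so J = (-28.000, 0.0000). Tangency of A1 to DJ means the radius TJ is perpendicular to DJ, so T = J + (0, 11.4) = (-28.000, 11.400). Since TR ⟂ RL (tangency), |TL| = √(11.4² + 23.6²) = 26.209 regardless of where R sits on A1. So L lies on both circle(D, 33.15) and circle(T, 26.209); the above-DJ intersection is L = (-10.937, 31.294). R is the foot of the tangent from L: R = (-16.980, 8.4808).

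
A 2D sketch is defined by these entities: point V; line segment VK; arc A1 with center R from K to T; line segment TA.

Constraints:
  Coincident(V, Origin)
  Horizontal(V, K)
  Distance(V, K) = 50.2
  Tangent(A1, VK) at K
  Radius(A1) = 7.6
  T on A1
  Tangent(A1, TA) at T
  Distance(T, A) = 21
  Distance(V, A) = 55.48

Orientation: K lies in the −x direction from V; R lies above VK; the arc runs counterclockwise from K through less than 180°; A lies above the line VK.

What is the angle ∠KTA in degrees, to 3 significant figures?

129°

Checks: ∠(RK, KV) = 90.00° ✓; |RK| = 7.600 ✓; |RT| = 7.600 ✓; ∠(RT, TA) = 90.00° ✓; |TA| = 21.00 ✓; |VA| = 55.48 ✓.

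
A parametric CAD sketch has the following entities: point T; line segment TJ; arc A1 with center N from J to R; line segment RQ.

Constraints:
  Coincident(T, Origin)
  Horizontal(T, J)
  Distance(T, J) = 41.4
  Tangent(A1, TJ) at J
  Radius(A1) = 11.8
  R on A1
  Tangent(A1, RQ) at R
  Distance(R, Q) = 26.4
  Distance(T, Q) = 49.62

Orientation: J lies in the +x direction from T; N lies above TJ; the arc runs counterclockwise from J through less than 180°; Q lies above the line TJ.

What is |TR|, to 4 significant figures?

53.65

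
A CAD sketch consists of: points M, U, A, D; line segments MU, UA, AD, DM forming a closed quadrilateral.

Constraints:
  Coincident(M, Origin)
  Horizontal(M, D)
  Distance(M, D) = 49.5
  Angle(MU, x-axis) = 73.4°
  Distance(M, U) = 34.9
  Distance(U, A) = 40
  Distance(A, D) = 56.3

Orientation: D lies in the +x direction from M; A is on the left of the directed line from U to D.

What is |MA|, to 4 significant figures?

70.58

M is at the origin; M and D share the same y with |MD| = 49.5 and D in +x, so D = (49.5, 0). MU runs at 73.4° with |MU| = 34.9, so U = (9.971, 33.45). A is determined by |UA| = 40.0 and |AD| = 56.3 together: it lies at the intersection of circle(U, 40.0) and circle(D, 56.3). With |UD| = 51.78, the foot of the radical line on UD is 10.73 from U and the perpendicular offset is √(40.0² − 10.73²) = 38.53. Taking the left-of-UD solution: A = (43.05, 55.93).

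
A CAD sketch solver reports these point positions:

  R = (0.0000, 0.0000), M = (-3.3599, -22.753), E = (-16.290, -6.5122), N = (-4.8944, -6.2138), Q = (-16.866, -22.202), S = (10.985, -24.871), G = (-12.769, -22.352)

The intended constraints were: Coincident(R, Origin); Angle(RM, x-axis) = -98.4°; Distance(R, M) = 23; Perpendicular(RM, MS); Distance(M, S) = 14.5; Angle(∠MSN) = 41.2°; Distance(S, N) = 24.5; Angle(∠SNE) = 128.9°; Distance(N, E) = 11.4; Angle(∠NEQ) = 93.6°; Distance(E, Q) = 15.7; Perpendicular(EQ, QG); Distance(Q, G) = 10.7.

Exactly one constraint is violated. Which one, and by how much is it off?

Distance(Q, G) = 10.7 — off by 6.60.

R = (0.00, 0.00) ✓; RM at -98.40° ✓; |RM| = 23.00 ✓; ∠(RM, MS) = 90.00° ✓; |MS| = 14.50 ✓; ∠MSN = 41.20° ✓; |SN| = 24.50 ✓; ∠SNE = 128.9° ✓; |NE| = 11.40 ✓; ∠NEQ = 93.60° ✓; |EQ| = 15.70 ✓; ∠(EQ, QG) = 90.01° ✓; |QG| = 4.100 ✗.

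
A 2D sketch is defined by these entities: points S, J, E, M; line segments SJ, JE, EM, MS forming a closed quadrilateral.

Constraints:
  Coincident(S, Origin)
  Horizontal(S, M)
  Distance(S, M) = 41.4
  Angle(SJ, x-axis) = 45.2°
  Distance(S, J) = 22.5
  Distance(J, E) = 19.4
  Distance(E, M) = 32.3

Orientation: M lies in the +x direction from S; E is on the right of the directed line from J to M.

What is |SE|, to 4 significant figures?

9.450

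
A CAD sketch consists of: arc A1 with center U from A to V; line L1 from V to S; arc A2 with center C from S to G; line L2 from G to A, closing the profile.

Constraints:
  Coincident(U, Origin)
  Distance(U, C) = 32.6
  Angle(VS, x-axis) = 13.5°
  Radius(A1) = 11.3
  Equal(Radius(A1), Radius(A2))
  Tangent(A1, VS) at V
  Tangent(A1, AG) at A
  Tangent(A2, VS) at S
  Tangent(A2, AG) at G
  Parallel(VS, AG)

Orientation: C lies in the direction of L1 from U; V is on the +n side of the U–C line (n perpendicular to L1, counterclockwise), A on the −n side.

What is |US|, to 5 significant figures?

34.503

The slot axis is L1's direction at 13.5°, so u = (cos 13.5°, sin 13.5°) = (0.97237, 0.23345) and n = (−sin 13.5°, cos 13.5°) = (-0.23345, 0.97237). U is at the origin and C lies 32.6 along u from U, so C = 32.6·u = (31.699, 7.6103). Tangency of A1 to both parallel lines with radius 11.3 puts V and A at U ± 11.3·n: V = (-2.6379, 10.988), A = (2.6379, -10.988). Equal radii place S and G the same way about C: S = C + 11.3·n = (29.061, 18.598), G = C − 11.3·n = (34.337, -3.3775). Then |US| = |S − U| = 34.503.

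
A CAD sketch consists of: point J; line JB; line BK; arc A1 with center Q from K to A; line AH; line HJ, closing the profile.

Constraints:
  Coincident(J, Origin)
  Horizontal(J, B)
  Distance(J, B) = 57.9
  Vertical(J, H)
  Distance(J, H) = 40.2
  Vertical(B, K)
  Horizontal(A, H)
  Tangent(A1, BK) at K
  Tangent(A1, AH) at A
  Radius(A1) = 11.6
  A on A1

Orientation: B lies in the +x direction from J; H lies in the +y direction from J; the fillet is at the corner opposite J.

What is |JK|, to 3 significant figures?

64.6

The virtual corner opposite J is at (57.9, 40.2). A1 meets BK tangentially, so QK is at right angles to BK and A1 meets AH tangentially, so QA is at right angles to AH, with radius 11.6, so the center Q sits 11.6 in from both sides at Q = (46.3, 28.6). That places the tangent points at K = (57.9, 28.6) on BK and A = (46.3, 40.2) on AH. Then |JK| = |K − J| = 64.6.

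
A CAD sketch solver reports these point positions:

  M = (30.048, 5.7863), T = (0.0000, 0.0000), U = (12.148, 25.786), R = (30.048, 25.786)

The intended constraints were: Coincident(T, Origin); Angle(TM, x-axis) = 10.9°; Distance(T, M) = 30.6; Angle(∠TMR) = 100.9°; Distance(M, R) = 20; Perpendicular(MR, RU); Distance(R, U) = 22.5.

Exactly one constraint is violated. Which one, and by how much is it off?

Distance(R, U) = 22.5 — off by 4.60.

T = (0.00, 0.00) ✓; TM at 10.90° ✓; |TM| = 30.60 ✓; ∠TMR = 100.9° ✓; |MR| = 20.00 ✓; ∠(MR, RU) = 90.00° ✓; |RU| = 17.90 ✗.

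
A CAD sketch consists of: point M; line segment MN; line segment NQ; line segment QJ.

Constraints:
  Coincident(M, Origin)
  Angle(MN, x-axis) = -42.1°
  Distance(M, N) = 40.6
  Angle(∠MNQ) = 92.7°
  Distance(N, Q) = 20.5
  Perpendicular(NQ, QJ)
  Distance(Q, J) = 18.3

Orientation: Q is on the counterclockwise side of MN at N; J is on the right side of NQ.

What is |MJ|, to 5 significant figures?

62.978

M is at the origin; MN runs at -42.1° with length 40.6, so N = 40.6·(cos -42.1°, sin -42.1°) = (30.124, -27.219). ∠MNQ = 92.7°, so NQ runs at -42.1° + (180° − 92.7°) = 45.200° from the x-axis; with |NQ| = 20.5, Q = N + 20.5·(cos 45.200°, sin 45.200°) = (44.569, -12.673). The perpendicularity gives QJ at right angles to NQ; with |QJ| = 18.3 on the right of NQ, J = Q + 18.3·(0.70957, -0.70463) = (57.554, -25.568). Then |MJ| = |J − M| = 62.978.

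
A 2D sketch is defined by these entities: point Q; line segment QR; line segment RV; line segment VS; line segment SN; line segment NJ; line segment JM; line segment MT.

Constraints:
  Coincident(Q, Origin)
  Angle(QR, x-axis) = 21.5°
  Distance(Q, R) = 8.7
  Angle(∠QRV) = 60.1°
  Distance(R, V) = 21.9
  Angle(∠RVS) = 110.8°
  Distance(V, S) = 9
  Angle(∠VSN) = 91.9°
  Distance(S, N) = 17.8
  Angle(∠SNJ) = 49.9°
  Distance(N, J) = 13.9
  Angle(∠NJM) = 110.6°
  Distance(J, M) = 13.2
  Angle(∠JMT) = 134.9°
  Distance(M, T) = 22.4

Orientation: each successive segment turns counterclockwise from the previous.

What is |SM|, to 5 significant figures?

7.1901

Q is at the origin; QR runs at 21.5° with length 8.7, so R = (8.0946, 3.1886). ∠QRV = 60.1° gives RV at 141.40° from the x-axis; with |RV| = 21.9, V = (-9.0207, 16.852). ∠RVS = 110.8° gives VS at -149.40° from the x-axis; with |VS| = 9.0, S = (-16.767, 12.270). ∠VSN = 91.9° gives SN at -61.300° from the x-axis; with |SN| = 17.8, N = (-8.2194, -3.3431). ∠SNJ = 49.9° gives NJ at 68.800° from the x-axis; with |NJ| = 13.9, J = (-3.1928, 9.6163). ∠NJM = 110.6° gives JM at 138.20° from the x-axis; with |JM| = 13.2, M = (-13.033, 18.414). Then |SM| = |M − S| = 7.1901.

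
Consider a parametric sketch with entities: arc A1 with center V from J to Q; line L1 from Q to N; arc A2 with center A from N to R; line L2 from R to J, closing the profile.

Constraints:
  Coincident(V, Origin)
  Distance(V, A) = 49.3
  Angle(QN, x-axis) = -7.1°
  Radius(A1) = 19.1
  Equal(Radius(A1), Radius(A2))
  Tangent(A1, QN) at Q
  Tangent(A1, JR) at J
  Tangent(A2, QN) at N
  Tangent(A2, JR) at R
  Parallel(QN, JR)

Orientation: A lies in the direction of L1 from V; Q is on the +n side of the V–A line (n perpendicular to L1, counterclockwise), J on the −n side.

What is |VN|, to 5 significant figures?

52.871

The slot axis is L1's direction at -7.1°, so u = (cos -7.1°, sin -7.1°) = (0.99233, -0.12360) and n = (−sin -7.1°, cos -7.1°) = (0.12360, 0.99233). V is at the origin and A lies 49.3 along u from V, so A = 49.3·u = (48.922, -6.0936). Tangency of A1 to both parallel lines with radius 19.1 puts Q and J at V ± 19.1·n: Q = (2.3608, 18.954), J = (-2.3608, -18.954). Equal radii place N and R the same way about A: N = A + 19.1·n = (51.283, 12.860), R = A − 19.1·n = (46.561, -25.047). Then |VN| = |N − V| = 52.871.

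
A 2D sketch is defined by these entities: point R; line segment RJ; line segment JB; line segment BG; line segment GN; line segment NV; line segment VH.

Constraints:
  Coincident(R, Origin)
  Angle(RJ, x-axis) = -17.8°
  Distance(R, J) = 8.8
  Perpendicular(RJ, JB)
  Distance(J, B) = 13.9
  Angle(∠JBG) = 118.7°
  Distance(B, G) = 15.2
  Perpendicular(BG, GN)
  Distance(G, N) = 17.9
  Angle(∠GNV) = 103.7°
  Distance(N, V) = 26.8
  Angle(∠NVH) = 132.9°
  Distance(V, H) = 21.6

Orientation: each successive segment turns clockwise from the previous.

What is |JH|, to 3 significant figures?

22.2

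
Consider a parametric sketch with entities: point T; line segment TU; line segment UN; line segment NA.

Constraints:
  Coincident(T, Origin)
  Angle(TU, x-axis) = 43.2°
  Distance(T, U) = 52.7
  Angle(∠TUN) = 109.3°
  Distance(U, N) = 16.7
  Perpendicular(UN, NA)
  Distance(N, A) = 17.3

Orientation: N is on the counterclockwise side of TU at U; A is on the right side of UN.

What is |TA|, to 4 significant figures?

75.22

T is at the origin; TU runs at 43.2° with length 52.7, so U = 52.7·(cos 43.2°, sin 43.2°) = (38.42, 36.08). ∠TUN = 109.3°, so UN runs at 43.2° + (180° − 109.3°) = 113.9° from the x-axis; with |UN| = 16.7, N = U + 16.7·(cos 113.9°, sin 113.9°) = (31.65, 51.34). The perpendicularity gives NA at right angles to UN; with |NA| = 17.3 on the right of UN, A = N + 17.3·(0.9143, 0.4051) = (47.47, 58.35). Then |TA| = |A − T| = 75.22.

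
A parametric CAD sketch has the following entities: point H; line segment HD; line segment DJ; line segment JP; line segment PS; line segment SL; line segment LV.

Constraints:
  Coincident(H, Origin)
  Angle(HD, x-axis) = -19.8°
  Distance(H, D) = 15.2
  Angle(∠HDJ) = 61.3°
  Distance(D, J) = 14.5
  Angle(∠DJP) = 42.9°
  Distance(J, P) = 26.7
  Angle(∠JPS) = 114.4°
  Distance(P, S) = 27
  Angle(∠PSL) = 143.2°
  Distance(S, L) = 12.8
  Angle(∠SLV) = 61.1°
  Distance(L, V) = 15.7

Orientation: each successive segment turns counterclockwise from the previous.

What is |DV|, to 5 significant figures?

21.099

H is at the origin; HD runs at -19.8° with length 15.2, so D = (14.301, -5.1488). ∠HDJ = 61.3° gives DJ at 98.900° from the x-axis; with |DJ| = 14.5, J = (12.058, 9.1766). ∠DJP = 42.9° gives JP at -124.00° from the x-axis; with |JP| = 26.7, P = (-2.8724, -12.959). ∠JPS = 114.4° gives PS at -58.400° from the x-axis; with |PS| = 27.0, S = (11.275, -35.955). ∠PSL = 143.2° gives SL at -21.600° from the x-axis; with |SL| = 12.8, L = (23.176, -40.667). ∠SLV = 61.1° gives LV at 97.300° from the x-axis; with |LV| = 15.7, V = (21.181, -25.095). Then |DV| = |V − D| = 21.099.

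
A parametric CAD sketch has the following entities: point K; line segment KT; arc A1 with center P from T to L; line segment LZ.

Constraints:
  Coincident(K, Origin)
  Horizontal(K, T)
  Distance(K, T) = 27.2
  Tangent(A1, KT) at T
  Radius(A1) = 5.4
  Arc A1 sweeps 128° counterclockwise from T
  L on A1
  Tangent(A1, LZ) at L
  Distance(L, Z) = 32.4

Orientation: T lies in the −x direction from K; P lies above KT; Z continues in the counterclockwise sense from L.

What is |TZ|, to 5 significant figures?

37.679

K is at the origin; K and T share the same y with |KT| = 27.2 and T on the −x side, so T = (-27.200, 0.0000). Tangency of A1 to KT means the radius PT is perpendicular to KT, so P = T + (0, 5.4) = (-27.200, 5.4000). On A1, T sits at bearing -90° from P; a 128° counterclockwise sweep puts L at bearing 38°, so L = P + 5.4·(cos 38°, sin 38°) = (-22.945, 8.7246). A1 meets LZ tangentially, so PL is at right angles to LZ, so LZ runs along (−sin 38°, cos 38°); with |LZ| = 32.4, Z = (-42.892, 34.256). Then |TZ| = |Z − T| = 37.679.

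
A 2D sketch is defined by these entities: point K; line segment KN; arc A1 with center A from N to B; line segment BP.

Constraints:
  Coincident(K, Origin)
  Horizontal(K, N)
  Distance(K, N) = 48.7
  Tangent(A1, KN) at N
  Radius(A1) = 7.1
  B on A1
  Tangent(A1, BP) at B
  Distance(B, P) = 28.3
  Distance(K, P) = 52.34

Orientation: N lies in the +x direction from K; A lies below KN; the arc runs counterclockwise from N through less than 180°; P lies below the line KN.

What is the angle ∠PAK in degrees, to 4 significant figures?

79.29°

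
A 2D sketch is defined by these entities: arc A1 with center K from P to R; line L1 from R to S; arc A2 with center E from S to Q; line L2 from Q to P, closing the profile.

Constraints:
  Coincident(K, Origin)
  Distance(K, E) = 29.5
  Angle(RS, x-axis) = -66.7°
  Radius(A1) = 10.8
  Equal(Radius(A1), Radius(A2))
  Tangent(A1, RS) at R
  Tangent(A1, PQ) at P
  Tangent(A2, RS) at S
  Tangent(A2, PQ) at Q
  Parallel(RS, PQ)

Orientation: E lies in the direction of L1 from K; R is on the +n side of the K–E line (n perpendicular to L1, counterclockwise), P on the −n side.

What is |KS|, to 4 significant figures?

31.41

The slot axis is L1's direction at -66.7°, so u = (cos -66.7°, sin -66.7°) = (0.3955, -0.9184) and n = (−sin -66.7°, cos -66.7°) = (0.9184, 0.3955). K is at the origin and E lies 29.5 along u from K, so E = 29.5·u = (11.67, -27.09). Tangency of A1 to both parallel lines with radius 10.8 puts R and P at K ± 10.8·n: R = (9.919, 4.272), P = (-9.919, -4.272). Equal radii place S and Q the same way about E: S = E + 10.8·n = (21.59, -22.82), Q = E − 10.8·n = (1.749, -31.37). Then |KS| = |S − K| = 31.41.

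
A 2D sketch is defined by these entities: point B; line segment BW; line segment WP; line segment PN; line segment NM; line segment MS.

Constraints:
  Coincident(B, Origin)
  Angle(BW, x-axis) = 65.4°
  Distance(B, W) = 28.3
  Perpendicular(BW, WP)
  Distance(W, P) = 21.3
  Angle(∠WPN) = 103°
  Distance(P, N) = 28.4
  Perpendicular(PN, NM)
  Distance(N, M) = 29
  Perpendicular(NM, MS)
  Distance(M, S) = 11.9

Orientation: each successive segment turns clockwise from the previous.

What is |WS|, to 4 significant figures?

22.83

PN is perpendicular to NM, so NM runs at 168.4°; with |NM| = 29.0, M = (-2.971, -5.124). The perpendicularity gives MS at right angles to NM, so MS runs at 78.40°; with |MS| = 11.9, S = (-0.5780, 6.533). Then |WS| = |S − W| = 22.83.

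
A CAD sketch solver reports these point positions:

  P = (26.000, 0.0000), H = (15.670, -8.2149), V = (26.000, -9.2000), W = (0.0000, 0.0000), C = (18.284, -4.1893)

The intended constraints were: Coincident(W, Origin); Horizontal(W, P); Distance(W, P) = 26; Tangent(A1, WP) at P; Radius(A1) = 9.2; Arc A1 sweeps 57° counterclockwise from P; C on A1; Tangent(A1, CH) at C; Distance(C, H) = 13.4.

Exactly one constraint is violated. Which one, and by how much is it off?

Distance(C, H) = 13.4 — off by 8.60.

W = (0.00, 0.00) ✓; W.y = 0.00, P.y = 0.00 ✓; |WP| = 26.00 ✓; ∠(VP, PW) = 90.00° ✓; |VP| = 9.200 ✓; bearing(V→C) − bearing(V→P) = 57.00° ✓; |VC| = 9.200 ✓; ∠(VC, CH) = 90.00° ✓; |CH| = 4.800 ✗.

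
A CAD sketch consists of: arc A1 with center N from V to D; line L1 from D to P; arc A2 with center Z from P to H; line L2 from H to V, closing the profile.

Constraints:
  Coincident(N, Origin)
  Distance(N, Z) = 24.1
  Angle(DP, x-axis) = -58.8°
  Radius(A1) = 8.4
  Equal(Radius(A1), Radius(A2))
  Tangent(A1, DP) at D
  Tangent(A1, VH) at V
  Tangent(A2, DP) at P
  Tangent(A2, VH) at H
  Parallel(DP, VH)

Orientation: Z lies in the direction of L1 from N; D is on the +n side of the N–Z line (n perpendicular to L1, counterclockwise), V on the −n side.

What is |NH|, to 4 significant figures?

25.52

The slot axis is L1's direction at -58.8°, so u = (cos -58.8°, sin -58.8°) = (0.5180, -0.8554) and n = (−sin -58.8°, cos -58.8°) = (0.8554, 0.5180). N is at the origin and Z lies 24.1 along u from N, so Z = 24.1·u = (12.48, -20.61). Tangency of A1 to both parallel lines with radius 8.4 puts D and V at N ± 8.4·n: D = (7.185, 4.351), V = (-7.185, -4.351). Equal radii place P and H the same way about Z: P = Z + 8.4·n = (19.67, -16.26), H = Z − 8.4·n = (5.299, -24.97). Then |NH| = |H − N| = 25.52.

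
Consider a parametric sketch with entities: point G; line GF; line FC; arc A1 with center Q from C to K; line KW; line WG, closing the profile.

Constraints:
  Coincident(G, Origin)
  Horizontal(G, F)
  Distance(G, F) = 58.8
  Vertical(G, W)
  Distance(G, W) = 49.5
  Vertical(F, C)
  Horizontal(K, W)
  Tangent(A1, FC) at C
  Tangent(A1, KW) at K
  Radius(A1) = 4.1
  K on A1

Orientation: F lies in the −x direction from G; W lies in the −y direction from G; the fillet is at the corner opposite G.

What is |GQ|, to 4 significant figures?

71.09

G is at the origin; G and F share the same y with |GF| = 58.8 and F on the −x side, so F = (-58.80, 0.000). GW is vertical with |GW| = 49.5 and W on the −y side, so W = (0.000, -49.50). The virtual corner opposite G is at (-58.80, -49.50). Tangency of A1 to FC means the radius QC is perpendicular to FC and tangency of A1 to KW means the radius QK is perpendicular to KW, with radius 4.1, so the center Q sits 4.1 in from both sides at Q = (-54.70, -45.40). Then |GQ| = |Q − G| = 71.09.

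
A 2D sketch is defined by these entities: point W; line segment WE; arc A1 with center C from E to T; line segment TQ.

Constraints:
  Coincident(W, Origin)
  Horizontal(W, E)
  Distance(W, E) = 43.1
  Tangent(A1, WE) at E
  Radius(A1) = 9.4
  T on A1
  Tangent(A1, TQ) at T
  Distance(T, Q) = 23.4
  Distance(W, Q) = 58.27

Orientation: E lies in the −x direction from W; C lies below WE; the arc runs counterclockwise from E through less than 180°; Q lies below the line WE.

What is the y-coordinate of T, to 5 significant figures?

-11.473

W is at the origin; WE is horizontal with |WE| = 43.1 and E on the −x side, so E = (-43.100, 0.0000). A1 meets WE tangentially, so CE is at right angles to WE, so C = E + (0, -9.4) = (-43.100, -9.4000). Since CT ⟂ TQ (tangency), |CQ| = √(9.4² + 23.4²) = 25.217 regardless of where T sits on A1. So Q lies on both circle(W, 58.27) and circle(C, 25.217); the below-WE intersection is Q = (-47.107, -34.297). T is the foot of the tangent from Q: T = (-52.269, -11.473).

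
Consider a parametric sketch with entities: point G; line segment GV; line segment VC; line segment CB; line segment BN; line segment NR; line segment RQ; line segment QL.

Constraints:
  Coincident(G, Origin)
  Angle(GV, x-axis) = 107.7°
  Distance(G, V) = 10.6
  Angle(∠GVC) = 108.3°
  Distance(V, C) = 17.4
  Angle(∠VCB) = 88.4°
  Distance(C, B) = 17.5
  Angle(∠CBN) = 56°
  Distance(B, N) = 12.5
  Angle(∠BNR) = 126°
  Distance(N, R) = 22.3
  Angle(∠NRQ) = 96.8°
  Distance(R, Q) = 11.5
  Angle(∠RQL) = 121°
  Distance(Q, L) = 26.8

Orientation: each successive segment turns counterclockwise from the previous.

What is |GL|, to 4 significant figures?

37.99

G is at the origin; GV runs at 107.7° with length 10.6, so V = (-3.223, 10.10). ∠GVC = 108.3° gives VC at 179.4° from the x-axis; with |VC| = 17.4, C = (-20.62, 10.28). ∠VCB = 88.4° gives CB at -89.00° from the x-axis; with |CB| = 17.5, B = (-20.32, -7.217). ∠CBN = 56.0° gives BN at 35.00° from the x-axis; with |BN| = 12.5, N = (-10.08, -0.04721). ∠BNR = 126.0° gives NR at 89.00° from the x-axis; with |NR| = 22.3, R = (-9.688, 22.25). ∠NRQ = 96.8° gives RQ at 172.2° from the x-axis; with |RQ| = 11.5, Q = (-21.08, 23.81). ∠RQL = 121.0° gives QL at -128.8° from the x-axis; with |QL| = 26.8, L = (-37.87, 2.924). Then |GL| = |L − G| = 37.99.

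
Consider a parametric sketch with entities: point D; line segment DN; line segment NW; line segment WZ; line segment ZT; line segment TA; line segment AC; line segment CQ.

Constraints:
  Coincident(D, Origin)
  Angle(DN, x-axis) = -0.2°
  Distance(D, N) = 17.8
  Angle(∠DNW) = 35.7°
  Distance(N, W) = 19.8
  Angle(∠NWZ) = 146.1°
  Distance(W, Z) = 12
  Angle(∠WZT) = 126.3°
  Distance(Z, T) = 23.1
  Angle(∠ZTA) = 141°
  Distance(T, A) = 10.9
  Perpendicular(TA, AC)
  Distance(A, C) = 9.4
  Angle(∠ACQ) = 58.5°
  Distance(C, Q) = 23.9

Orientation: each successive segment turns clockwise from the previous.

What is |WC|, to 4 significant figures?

33.07

∠ZTA = 141.0° gives TA at 88.90° from the x-axis; with |TA| = 10.9, A = (-24.30, 17.23). TA ⟂ AC, so AC runs at -1.100°; with |AC| = 9.4, C = (-14.90, 17.05). Then |WC| = |C − W| = 33.07.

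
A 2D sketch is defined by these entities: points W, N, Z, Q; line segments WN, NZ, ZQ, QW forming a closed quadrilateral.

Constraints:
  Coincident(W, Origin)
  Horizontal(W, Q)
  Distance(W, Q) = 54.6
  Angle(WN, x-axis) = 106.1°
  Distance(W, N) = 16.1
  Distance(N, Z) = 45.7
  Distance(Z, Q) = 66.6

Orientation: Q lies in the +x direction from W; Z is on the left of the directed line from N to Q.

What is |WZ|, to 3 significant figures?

58.2

W is at the origin; W and Q share the same y with |WQ| = 54.6 and Q in +x, so Q = (54.6, 0). WN runs at 106.1° with |WN| = 16.1, so N = (-4.46, 15.5). Z is determined by |NZ| = 45.7 and |ZQ| = 66.6 together: it lies at the intersection of circle(N, 45.7) and circle(Q, 66.6). With |NQ| = 61.1, the foot of the radical line on NQ is 11.3 from N and the perpendicular offset is √(45.7² − 11.3²) = 44.3. Taking the left-of-NQ solution: Z = (17.7, 55.4).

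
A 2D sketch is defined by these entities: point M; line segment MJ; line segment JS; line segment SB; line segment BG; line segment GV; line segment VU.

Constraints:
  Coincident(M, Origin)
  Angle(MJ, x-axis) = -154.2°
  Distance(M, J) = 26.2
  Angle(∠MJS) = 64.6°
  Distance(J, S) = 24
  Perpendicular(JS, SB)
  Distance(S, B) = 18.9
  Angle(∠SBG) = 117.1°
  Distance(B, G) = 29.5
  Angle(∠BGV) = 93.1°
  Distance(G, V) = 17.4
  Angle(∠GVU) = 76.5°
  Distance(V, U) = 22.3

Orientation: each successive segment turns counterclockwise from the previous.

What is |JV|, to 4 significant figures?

20.51

∠SBG = 117.1° gives BG at 114.1° from the x-axis; with |BG| = 29.5, G = (-5.087, 15.22). ∠BGV = 93.1° gives GV at -159.0° from the x-axis; with |GV| = 17.4, V = (-21.33, 8.981). Then |JV| = |V − J| = 20.51.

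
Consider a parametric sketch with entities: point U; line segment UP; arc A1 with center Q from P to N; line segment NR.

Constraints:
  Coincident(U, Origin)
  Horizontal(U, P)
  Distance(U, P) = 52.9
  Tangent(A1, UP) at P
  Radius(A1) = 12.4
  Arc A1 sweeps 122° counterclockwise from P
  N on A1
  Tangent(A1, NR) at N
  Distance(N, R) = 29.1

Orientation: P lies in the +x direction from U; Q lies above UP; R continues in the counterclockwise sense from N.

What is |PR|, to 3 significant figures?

43.9

On A1, P sits at bearing -90° from Q; a 122° counterclockwise sweep puts N at bearing 32°, so N = Q + 12.4·(cos 32°, sin 32°) = (63.4, 19.0). The tangent condition forces QN to be normal to NR, so NR runs along (−sin 32°, cos 32°); with |NR| = 29.1, R = (48.0, 43.6). Then |PR| = |R − P| = 43.9.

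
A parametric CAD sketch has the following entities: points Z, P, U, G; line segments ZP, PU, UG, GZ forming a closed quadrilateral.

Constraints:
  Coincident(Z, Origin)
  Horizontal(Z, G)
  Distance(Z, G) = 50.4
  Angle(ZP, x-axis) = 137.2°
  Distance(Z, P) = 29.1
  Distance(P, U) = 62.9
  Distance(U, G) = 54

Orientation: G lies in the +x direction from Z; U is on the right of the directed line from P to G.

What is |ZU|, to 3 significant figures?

36.3

Z is at the origin; ZG is horizontal with |ZG| = 50.4 and G in +x, so G = (50.4, 0). ZP runs at 137.2° with |ZP| = 29.1, so P = (-21.4, 19.8). U is determined by |PU| = 62.9 and |UG| = 54.0 together: it lies at the intersection of circle(P, 62.9) and circle(G, 54.0). With |PG| = 74.4, the foot of the radical line on PG is 44.2 from P and the perpendicular offset is √(62.9² − 44.2²) = 44.7. Taking the right-of-PG solution: U = (9.37, -35.1).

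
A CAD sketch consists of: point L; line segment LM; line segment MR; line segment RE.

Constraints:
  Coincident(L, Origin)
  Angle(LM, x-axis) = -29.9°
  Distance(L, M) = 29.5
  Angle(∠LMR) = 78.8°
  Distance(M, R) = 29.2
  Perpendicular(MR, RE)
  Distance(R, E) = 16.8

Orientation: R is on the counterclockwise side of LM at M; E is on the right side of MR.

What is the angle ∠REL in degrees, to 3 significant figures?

27.2°

L is at the origin; LM runs at -29.9° with length 29.5, so M = 29.5·(cos -29.9°, sin -29.9°) = (25.6, -14.7). ∠LMR = 78.8°, so MR runs at -29.9° + (180° − 78.8°) = 71.3° from the x-axis; with |MR| = 29.2, R = M + 29.2·(cos 71.3°, sin 71.3°) = (34.9, 13.0). MR is perpendicular to RE; with |RE| = 16.8 on the right of MR, E = R + 16.8·(0.947, -0.321) = (50.8, 7.57). Then cos ∠REL = ER·EL / (|ER||EL|), giving 27.2°.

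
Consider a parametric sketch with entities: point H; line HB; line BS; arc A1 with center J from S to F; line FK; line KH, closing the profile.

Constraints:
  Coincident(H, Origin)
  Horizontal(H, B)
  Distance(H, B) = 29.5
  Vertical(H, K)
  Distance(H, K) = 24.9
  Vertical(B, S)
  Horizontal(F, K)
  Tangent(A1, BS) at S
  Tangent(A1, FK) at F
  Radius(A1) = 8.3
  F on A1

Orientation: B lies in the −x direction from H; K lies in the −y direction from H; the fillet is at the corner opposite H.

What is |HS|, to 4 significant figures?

33.85

H is at the origin; H and B share the same y with |HB| = 29.5 and B on the −x side, so B = (-29.50, 0.000). HK is vertical with |HK| = 24.9 and K on the −y side, so K = (0.000, -24.90). The virtual corner opposite H is at (-29.50, -24.90). Since A1 is tangent to BS there, JS ⟂ BS and tangency of A1 to FK means the radius JF is perpendicular to FK, with radius 8.3, so the center J sits 8.3 in from both sides at J = (-21.20, -16.60). That places the tangent points at S = (-29.50, -16.60) on BS and F = (-21.20, -24.90) on FK. Then |HS| = |S − H| = 33.85.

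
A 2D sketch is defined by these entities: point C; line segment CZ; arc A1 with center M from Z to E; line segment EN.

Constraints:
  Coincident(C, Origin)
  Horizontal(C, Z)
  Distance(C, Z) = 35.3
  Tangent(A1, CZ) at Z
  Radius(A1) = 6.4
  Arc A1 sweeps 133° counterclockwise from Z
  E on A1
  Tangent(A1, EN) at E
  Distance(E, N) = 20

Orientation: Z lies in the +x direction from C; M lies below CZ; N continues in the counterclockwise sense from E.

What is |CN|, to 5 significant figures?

51.026

C is at the origin; CZ is horizontal with |CZ| = 35.3 and Z on the +x side, so Z = (35.300, 0.0000). Tangency of A1 to CZ means the radius MZ is perpendicular to CZ, so M = Z + (0, -6.4) = (35.300, -6.4000). On A1, Z sits at bearing 90° from M; a 133° counterclockwise sweep puts E at bearing 223°, so E = M + 6.4·(cos 223°, sin 223°) = (30.619, -10.765). Since A1 is tangent to EN there, ME ⟂ EN, so EN runs along (−sin 223°, cos 223°); with |EN| = 20.0, N = (44.259, -25.392). Then |CN| = |N − C| = 51.026.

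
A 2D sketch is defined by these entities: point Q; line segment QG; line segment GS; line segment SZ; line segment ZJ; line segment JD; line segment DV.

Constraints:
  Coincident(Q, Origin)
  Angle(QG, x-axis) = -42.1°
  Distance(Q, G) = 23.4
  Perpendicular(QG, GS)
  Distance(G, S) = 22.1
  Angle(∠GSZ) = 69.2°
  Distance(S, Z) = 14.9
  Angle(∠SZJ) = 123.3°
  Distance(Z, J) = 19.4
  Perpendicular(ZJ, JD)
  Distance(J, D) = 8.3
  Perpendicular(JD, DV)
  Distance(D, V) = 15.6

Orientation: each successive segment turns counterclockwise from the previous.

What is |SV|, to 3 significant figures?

12.7

Q is at the origin; QG runs at -42.1° with length 23.4, so G = (17.4, -15.7). QG is perpendicular to GS, so GS runs at 47.9°; with |GS| = 22.1, S = (32.2, 0.710). ∠GSZ = 69.2° gives SZ at 159° from the x-axis; with |SZ| = 14.9, Z = (18.3, 6.12). ∠SZJ = 123.3° gives ZJ at -145° from the x-axis; with |ZJ| = 19.4, J = (2.48, -5.12). ZJ ⟂ JD, so JD runs at -54.6°; with |JD| = 8.3, D = (7.29, -11.9). JD ⟂ DV, so DV runs at 35.4°; with |DV| = 15.6, V = (20.0, -2.84). Then |SV| = |V − S| = 12.7.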